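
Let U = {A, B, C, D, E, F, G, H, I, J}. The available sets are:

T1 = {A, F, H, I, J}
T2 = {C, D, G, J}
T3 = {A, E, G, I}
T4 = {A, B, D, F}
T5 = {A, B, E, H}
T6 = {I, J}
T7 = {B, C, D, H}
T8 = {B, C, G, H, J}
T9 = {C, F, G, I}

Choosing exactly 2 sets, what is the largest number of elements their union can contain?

8

Choosing T1, T2 covers {A, C, D, F, G, H, I, J} — 8 elements.
No choice of 2 sets does better; here B, E are left uncovered.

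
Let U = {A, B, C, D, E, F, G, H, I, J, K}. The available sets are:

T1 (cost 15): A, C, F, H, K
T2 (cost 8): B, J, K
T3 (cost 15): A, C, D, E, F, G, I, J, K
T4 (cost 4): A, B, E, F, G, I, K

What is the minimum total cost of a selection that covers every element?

34

T1, T3, T4 cover every element at cost 15 + 15 + 4 = 34.
Any cover uses at least 3 sets; among all covering selections none totals below 34.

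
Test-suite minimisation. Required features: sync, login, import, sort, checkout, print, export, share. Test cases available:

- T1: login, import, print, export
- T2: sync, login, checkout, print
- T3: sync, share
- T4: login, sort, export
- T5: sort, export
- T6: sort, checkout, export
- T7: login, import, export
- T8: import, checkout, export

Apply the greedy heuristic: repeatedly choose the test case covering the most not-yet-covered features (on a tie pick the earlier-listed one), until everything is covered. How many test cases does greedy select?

Pick 1: T1 covers 4 new features (login, import, print, export).
Pick 2: T2 covers 2 new features (sync, checkout).
Pick 3: T3 covers 1 new features (share).
Pick 4: T4 covers 1 new features (sort).
Greedy uses 4 test cases. (The true minimum is 3.)

4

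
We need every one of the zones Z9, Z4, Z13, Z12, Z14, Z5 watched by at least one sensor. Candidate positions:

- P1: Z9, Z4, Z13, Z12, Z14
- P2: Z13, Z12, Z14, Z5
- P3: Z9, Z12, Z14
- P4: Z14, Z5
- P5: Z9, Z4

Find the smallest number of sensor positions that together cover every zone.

2

P1, P2 together cover {Z9, Z4, Z13, Z12, Z14, Z5} — every zone.
No single sensor position contains all 6 zones, so 2 is optimal.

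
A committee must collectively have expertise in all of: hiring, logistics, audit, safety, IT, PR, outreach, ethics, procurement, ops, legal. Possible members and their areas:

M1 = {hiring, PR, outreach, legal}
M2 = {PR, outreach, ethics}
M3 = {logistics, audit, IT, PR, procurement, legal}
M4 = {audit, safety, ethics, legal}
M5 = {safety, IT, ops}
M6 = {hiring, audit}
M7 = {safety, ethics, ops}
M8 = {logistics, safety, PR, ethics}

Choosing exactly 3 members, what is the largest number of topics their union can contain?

11

Choosing M1, M3, M7 covers {hiring, logistics, audit, safety, IT, PR, outreach, ethics, procurement, ops, legal} — 11 topics.
That is all 11 topics.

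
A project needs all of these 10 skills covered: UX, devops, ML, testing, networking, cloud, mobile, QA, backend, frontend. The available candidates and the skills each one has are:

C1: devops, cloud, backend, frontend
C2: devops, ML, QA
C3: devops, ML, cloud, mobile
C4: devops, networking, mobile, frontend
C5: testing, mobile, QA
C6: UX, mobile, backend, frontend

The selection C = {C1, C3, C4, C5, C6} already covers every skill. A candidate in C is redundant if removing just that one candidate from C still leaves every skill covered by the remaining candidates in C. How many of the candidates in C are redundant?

Drop C1: the rest still cover every skill — redundant.
Drop C3: ML uncovered — not redundant.
Drop C4: networking uncovered — not redundant.
Drop C5: testing, QA uncovered — not redundant.
Drop C6: UX uncovered — not redundant.
1 redundant: C1.

1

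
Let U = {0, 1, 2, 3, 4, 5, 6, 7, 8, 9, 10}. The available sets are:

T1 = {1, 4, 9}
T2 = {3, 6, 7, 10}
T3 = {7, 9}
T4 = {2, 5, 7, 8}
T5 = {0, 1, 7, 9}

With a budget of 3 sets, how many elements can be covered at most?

10

Choosing T1, T2, T4 covers {1, 2, 3, 4, 5, 6, 7, 8, 9, 10} — 10 elements.
No choice of 3 sets does better; here 0 is left uncovered.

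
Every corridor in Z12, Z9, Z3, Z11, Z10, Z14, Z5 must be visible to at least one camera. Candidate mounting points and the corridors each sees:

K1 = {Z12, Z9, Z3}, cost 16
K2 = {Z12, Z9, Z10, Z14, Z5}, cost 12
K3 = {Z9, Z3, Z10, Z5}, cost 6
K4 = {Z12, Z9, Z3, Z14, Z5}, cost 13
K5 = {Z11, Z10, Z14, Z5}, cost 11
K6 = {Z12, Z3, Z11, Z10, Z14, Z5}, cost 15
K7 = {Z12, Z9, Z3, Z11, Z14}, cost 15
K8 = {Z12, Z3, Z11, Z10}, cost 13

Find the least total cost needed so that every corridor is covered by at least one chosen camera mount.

K3, K6 cover every corridor at cost 6 + 15 = 21.
Any cover uses at least 2 camera mounts; among all covering selections none totals below 21.

21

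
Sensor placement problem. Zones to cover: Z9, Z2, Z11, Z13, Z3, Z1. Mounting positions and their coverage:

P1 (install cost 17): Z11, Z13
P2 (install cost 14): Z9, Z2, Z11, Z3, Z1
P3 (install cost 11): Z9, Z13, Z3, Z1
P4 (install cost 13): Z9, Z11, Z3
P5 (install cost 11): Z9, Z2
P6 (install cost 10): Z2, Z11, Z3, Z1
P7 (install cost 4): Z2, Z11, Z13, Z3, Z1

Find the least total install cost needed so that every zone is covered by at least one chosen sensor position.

P3, P7 cover every zone at install cost 11 + 4 = 15.
Any cover uses at least 2 sensor positions; among all covering selections none totals below 15.

15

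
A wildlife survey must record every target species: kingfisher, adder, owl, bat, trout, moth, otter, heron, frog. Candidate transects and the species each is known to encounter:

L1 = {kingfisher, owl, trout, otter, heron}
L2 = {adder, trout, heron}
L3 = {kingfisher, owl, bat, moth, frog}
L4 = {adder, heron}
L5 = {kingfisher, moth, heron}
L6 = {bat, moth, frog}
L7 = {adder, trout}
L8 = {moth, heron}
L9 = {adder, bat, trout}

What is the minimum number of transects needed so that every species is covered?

3

L1, L2, L3 together cover {kingfisher, adder, owl, bat, trout, moth, otter, heron, frog} — every species.
No 2 of the 9 transects cover everything (all 36 pairs fall short), so 3 is minimum.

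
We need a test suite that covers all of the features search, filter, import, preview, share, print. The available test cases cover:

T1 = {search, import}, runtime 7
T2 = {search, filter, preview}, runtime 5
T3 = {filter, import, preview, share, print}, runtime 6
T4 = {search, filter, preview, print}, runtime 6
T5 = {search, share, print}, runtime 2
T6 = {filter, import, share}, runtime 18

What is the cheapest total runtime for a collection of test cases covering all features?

8

T3, T5 cover every feature at runtime 6 + 2 = 8.
Any cover uses at least 2 test cases; among all covering selections none totals below 8.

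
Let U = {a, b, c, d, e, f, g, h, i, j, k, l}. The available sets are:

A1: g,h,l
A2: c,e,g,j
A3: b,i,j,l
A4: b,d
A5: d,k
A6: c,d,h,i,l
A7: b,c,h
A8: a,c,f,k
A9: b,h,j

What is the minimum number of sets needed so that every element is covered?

4

A2, A3, A6, A8 together cover {a, b, c, d, e, f, g, h, i, j, k, l} — every element.
No 3 of the 9 sets cover everything (all 84 triples fall short), so 4 is minimum.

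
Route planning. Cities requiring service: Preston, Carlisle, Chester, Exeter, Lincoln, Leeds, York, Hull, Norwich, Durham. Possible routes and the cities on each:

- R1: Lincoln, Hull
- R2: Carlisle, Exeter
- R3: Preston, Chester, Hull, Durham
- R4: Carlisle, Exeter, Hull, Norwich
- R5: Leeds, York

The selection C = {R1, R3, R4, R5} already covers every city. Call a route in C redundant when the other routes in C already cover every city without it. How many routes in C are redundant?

Drop R1: Lincoln uncovered — not redundant.
Drop R3: Preston, Chester, Durham uncovered — not redundant.
Drop R4: Carlisle, Exeter, Norwich uncovered — not redundant.
Drop R5: Leeds, York uncovered — not redundant.
None of the routes in C is redundant.

0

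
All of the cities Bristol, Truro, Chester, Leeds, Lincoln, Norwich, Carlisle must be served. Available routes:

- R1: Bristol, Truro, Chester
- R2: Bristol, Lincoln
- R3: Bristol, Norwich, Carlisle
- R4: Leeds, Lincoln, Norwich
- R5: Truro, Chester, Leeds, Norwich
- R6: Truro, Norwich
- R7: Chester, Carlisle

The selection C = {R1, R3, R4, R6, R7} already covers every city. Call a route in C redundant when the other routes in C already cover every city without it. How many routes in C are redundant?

4

Drop R1: the rest still cover every city — redundant.
Drop R3: the rest still cover every city — redundant.
Drop R4: Leeds, Lincoln uncovered — not redundant.
Drop R6: the rest still cover every city — redundant.
Drop R7: the rest still cover every city — redundant.
4 redundant: R1, R3, R6, R7.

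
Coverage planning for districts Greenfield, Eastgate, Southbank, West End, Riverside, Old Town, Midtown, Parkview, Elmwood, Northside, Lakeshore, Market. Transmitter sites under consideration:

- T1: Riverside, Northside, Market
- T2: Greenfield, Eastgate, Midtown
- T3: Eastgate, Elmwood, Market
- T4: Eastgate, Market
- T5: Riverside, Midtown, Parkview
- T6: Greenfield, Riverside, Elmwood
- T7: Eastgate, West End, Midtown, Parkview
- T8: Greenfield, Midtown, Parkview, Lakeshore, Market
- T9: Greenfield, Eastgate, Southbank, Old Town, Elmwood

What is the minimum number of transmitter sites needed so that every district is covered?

T1, T7, T8, T9 together cover {Greenfield, Eastgate, Southbank, West End, Riverside, Old Town, Midtown, Parkview, Elmwood, Northside, Lakeshore, Market} — every district.
No 3 of the 9 transmitter sites cover everything (all 84 triples fall short), so 4 is minimum.

4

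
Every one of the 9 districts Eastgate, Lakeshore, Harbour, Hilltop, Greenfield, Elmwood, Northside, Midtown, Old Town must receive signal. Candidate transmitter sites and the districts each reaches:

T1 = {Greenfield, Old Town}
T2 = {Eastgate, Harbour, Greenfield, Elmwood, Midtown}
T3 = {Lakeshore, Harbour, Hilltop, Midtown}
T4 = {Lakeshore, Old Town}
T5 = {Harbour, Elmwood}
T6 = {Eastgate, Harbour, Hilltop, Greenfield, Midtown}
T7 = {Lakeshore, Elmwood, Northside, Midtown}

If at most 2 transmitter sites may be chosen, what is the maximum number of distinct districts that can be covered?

Choosing T6, T7 covers {Eastgate, Lakeshore, Harbour, Hilltop, Greenfield, Elmwood, Northside, Midtown} — 8 districts.
No choice of 2 transmitter sites does better; here Old Town is left uncovered.

8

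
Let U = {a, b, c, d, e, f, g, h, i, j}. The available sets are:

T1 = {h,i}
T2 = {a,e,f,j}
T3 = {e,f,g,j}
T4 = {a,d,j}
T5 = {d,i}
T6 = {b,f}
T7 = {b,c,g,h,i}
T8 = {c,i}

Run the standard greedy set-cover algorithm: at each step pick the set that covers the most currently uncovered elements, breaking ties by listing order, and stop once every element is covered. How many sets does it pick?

3

Pick 1: T7 covers 5 new elements (b, c, g, h, i).
Pick 2: T2 covers 4 new elements (a, e, f, j).
Pick 3: T4 covers 1 new elements (d).
Greedy uses 3 sets.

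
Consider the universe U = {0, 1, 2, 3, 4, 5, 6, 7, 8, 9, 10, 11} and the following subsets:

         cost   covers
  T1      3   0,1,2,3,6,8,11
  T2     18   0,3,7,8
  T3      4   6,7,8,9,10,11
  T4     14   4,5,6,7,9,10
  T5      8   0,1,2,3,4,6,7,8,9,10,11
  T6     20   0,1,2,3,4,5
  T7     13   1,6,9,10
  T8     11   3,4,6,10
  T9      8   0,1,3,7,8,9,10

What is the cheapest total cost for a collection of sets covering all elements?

17

T1, T4 cover every element at cost 3 + 14 = 17.
Any cover uses at least 2 sets; among all covering selections none totals below 17.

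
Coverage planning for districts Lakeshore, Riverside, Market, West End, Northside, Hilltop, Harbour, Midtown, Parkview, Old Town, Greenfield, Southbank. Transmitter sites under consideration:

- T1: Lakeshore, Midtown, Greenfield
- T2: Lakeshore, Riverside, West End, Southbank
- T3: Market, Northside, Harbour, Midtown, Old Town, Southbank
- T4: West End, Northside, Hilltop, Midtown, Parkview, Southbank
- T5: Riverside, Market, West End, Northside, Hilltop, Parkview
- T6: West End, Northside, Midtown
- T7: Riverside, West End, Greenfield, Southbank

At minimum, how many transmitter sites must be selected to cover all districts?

3

T1, T3, T5 together cover {Lakeshore, Riverside, Market, West End, Northside, Hilltop, Harbour, Midtown, Parkview, Old Town, Greenfield, Southbank} — every district.
No 2 of the 7 transmitter sites cover everything (all 21 pairs fall short), so 3 is minimum.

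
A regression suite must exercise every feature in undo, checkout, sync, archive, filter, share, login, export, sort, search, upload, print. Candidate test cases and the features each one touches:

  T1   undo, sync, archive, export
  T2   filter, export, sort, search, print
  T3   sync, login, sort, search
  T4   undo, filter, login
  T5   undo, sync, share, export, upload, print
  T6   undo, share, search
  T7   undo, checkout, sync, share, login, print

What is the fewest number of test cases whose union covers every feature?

T1, T2, T5, T7 together cover {undo, checkout, sync, archive, filter, share, login, export, sort, search, upload, print} — every feature.
No 3 of the 7 test cases cover everything (all 35 triples fall short), so 4 is minimum.

4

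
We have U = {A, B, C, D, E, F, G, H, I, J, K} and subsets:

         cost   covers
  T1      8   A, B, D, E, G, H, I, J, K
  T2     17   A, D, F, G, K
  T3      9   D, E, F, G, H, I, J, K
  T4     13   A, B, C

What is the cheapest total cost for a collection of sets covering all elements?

T3, T4 cover every element at cost 9 + 13 = 22.
Any cover uses at least 2 sets; among all covering selections none totals below 22.
Greedy by coverage-per-cost would pick T1, T3, T4 for 30 — worse than the optimum 22.

22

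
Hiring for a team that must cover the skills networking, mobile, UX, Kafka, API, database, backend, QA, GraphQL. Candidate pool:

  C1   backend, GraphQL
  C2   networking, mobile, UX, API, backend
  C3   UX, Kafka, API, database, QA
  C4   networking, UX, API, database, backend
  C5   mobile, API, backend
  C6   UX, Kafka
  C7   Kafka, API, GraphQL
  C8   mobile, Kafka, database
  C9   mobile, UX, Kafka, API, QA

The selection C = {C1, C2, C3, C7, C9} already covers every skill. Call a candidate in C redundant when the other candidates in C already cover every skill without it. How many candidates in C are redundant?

3

Drop C1: the rest still cover every skill — redundant.
Drop C2: networking uncovered — not redundant.
Drop C3: database uncovered — not redundant.
Drop C7: the rest still cover every skill — redundant.
Drop C9: the rest still cover every skill — redundant.
3 redundant: C1, C7, C9.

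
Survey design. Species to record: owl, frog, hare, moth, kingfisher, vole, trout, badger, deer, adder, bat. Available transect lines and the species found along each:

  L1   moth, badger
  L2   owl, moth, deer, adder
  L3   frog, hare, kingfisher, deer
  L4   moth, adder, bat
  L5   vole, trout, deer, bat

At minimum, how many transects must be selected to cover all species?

L1, L2, L3, L5 together cover {owl, frog, hare, moth, kingfisher, vole, trout, badger, deer, adder, bat} — every species.
No 3 of the 5 transects cover everything (all 10 triples fall short), so 4 is minimum.

4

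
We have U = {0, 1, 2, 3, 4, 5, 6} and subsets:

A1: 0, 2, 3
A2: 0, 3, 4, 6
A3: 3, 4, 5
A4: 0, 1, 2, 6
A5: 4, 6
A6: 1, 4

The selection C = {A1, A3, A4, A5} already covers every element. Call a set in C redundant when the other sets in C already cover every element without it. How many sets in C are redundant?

Drop A1: the rest still cover every element — redundant.
Drop A3: 5 uncovered — not redundant.
Drop A4: 1 uncovered — not redundant.
Drop A5: the rest still cover every element — redundant.
2 redundant: A1, A5.

2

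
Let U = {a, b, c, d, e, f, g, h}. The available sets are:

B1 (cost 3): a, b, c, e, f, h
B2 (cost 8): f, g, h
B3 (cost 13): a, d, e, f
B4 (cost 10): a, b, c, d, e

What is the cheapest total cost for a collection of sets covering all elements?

18

B2, B4 cover every element at cost 8 + 10 = 18.
Any cover uses at least 2 sets; among all covering selections none totals below 18.
Greedy by coverage-per-cost would pick B1, B2, B4 for 21 — worse than the optimum 18.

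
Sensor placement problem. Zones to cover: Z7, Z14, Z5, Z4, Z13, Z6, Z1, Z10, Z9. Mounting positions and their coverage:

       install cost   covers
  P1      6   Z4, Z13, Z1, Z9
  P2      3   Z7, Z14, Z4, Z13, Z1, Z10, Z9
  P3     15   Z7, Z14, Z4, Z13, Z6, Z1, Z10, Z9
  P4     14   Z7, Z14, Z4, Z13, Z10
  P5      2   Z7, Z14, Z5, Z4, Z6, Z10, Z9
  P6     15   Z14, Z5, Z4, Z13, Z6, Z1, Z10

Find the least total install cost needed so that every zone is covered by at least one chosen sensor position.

P2, P5 cover every zone at install cost 3 + 2 = 5.
Any cover uses at least 2 sensor positions; among all covering selections none totals below 5.

5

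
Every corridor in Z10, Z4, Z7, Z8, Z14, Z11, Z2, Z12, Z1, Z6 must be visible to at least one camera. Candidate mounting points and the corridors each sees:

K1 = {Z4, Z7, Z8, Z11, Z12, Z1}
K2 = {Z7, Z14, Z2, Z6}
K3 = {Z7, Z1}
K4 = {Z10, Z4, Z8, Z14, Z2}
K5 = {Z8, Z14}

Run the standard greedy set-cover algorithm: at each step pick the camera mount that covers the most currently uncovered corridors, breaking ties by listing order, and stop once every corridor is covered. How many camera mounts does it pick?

Pick 1: K1 covers 6 new corridors (Z4, Z7, Z8, Z11, Z12, Z1).
Pick 2: K2 covers 3 new corridors (Z14, Z2, Z6).
Pick 3: K4 covers 1 new corridors (Z10).
Greedy uses 3 camera mounts.

3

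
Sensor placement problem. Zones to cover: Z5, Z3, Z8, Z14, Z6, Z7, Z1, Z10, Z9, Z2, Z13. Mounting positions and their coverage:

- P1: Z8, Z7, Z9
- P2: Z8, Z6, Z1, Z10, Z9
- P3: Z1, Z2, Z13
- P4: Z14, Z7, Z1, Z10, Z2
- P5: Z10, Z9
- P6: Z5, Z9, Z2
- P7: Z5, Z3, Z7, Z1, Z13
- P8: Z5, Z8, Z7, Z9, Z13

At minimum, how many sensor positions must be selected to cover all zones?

P2, P4, P7 together cover {Z5, Z3, Z8, Z14, Z6, Z7, Z1, Z10, Z9, Z2, Z13} — every zone.
No 2 of the 8 sensor positions cover everything (all 28 pairs fall short), so 3 is minimum.

3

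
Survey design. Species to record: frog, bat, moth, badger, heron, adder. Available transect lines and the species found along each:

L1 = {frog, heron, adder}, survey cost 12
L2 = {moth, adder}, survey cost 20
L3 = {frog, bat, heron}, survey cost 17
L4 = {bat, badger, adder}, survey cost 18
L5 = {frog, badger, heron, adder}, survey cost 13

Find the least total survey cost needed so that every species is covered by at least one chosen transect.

50

L1, L2, L4 cover every species at survey cost 12 + 20 + 18 = 50.
Any cover uses at least 3 transects; among all covering selections none totals below 50.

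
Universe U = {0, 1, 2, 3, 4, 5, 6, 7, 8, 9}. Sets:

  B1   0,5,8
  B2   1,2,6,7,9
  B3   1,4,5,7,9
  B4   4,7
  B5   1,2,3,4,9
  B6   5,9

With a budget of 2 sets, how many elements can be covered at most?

8

Choosing B1, B2 covers {0, 1, 2, 5, 6, 7, 8, 9} — 8 elements.
No choice of 2 sets does better; here 3, 4 are left uncovered.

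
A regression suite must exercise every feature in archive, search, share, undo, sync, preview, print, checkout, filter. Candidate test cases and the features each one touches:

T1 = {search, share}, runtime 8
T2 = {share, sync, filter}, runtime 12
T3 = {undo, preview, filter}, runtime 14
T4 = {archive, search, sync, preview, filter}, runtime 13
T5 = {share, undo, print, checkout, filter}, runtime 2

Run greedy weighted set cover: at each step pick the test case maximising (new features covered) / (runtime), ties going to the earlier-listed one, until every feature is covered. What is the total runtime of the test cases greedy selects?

15

Pick 1: T5 adds 5 new (share, undo, print, checkout, filter) at runtime 2 (ratio 5/2).
Pick 2: T4 adds 4 new (archive, search, sync, preview) at runtime 13 (ratio 4/13).
Greedy total runtime: 2 + 13 = 15.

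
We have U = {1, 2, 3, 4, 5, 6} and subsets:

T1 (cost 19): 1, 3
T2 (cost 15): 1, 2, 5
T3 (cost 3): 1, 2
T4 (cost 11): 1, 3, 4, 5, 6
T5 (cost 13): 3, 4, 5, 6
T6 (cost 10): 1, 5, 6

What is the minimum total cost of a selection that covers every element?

14

T3, T4 cover every element at cost 3 + 11 = 14.
Any cover uses at least 2 sets; among all covering selections none totals below 14.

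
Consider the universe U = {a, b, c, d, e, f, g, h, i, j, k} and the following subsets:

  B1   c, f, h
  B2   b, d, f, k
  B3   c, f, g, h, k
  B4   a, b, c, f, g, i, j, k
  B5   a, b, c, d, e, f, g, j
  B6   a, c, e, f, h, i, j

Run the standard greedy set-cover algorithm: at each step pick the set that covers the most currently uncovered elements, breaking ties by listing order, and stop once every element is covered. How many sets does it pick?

Pick 1: B4 covers 8 new elements (a, b, c, f, g, i, j, k).
Pick 2: B5 covers 2 new elements (d, e).
Pick 3: B1 covers 1 new elements (h).
Greedy uses 3 sets.

3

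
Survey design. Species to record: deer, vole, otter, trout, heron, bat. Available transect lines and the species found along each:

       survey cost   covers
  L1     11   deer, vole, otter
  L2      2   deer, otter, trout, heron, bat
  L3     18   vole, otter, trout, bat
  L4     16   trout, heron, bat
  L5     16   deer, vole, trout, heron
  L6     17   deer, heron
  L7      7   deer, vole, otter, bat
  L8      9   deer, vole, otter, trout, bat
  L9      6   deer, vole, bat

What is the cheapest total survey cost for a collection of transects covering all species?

L2, L9 cover every species at survey cost 2 + 6 = 8.
Any cover uses at least 2 transects; among all covering selections none totals below 8.

8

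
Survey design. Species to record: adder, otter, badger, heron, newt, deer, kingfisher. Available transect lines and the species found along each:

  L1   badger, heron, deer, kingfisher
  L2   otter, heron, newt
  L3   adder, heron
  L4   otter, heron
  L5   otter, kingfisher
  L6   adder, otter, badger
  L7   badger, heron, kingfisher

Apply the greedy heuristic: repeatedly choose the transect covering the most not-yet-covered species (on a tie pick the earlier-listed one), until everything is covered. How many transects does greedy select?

3

Pick 1: L1 covers 4 new species (badger, heron, deer, kingfisher).
Pick 2: L2 covers 2 new species (otter, newt).
Pick 3: L3 covers 1 new species (adder).
Greedy uses 3 transects.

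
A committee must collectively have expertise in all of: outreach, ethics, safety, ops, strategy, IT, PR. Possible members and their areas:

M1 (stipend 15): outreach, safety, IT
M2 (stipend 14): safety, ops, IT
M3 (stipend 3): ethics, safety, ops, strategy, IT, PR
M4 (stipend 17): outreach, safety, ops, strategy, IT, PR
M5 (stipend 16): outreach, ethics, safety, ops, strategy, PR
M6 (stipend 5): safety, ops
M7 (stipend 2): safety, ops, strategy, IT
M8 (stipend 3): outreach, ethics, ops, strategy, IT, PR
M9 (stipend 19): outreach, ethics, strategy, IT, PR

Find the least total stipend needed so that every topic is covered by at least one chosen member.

M7, M8 cover every topic at stipend 2 + 3 = 5.
Any cover uses at least 2 members; among all covering selections none totals below 5.

5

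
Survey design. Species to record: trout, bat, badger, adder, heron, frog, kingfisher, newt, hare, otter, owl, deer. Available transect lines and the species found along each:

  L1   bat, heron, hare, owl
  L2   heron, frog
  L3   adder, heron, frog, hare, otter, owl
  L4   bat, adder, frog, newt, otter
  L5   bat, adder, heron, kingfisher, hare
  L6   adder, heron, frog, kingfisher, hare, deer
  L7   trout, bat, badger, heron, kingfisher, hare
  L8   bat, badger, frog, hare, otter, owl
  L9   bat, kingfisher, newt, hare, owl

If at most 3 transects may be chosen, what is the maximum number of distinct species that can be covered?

11

Choosing L1, L4, L7 covers {trout, bat, badger, adder, heron, frog, kingfisher, newt, hare, otter, owl} — 11 species.
No choice of 3 transects does better; here deer is left uncovered.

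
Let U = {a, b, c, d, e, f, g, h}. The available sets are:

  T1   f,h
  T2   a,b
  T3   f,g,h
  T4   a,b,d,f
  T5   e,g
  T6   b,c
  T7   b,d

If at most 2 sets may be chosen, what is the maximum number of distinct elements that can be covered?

Choosing T3, T4 covers {a, b, d, f, g, h} — 6 elements.
No choice of 2 sets does better; here c, e are left uncovered.

6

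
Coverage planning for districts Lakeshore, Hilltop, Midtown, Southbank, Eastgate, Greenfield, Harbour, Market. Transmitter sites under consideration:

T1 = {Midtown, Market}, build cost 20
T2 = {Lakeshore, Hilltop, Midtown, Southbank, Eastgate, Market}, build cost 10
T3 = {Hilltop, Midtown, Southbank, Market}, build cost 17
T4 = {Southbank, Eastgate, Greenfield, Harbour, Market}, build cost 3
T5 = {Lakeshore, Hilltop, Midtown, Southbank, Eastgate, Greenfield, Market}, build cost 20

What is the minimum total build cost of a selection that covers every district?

T2, T4 cover every district at build cost 10 + 3 = 13.
Any cover uses at least 2 transmitter sites; among all covering selections none totals below 13.

13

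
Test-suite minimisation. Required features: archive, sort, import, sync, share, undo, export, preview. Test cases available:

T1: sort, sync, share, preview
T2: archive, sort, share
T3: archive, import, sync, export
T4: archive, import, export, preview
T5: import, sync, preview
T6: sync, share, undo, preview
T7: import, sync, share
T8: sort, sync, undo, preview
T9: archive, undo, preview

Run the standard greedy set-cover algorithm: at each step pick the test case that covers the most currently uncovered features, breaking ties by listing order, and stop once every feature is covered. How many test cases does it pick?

3

Pick 1: T1 covers 4 new features (sort, sync, share, preview).
Pick 2: T3 covers 3 new features (archive, import, export).
Pick 3: T6 covers 1 new features (undo).
Greedy uses 3 test cases.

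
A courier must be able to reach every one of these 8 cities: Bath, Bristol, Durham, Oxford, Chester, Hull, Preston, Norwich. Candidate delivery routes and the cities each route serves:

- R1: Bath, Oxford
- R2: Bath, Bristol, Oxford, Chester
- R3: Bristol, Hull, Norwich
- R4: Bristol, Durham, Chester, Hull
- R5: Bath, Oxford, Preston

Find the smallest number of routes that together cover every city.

3

R3, R4, R5 together cover {Bath, Bristol, Durham, Oxford, Chester, Hull, Preston, Norwich} — every city.
No 2 of the 5 routes cover everything (all 10 pairs fall short), so 3 is minimum.
Greedy (largest uncovered first) would take R2, R3, R4, R5 — 4 routes — but 3 suffice.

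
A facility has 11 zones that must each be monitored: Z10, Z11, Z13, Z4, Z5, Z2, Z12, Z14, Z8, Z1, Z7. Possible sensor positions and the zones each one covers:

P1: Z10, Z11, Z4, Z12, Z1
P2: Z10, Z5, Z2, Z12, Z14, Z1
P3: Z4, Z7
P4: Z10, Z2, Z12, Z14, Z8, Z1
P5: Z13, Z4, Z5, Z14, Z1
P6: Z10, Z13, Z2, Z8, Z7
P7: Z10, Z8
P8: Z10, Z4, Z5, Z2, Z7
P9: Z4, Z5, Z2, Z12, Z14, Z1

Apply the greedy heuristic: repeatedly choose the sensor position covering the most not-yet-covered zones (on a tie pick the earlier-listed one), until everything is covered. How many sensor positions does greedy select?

3

Pick 1: P2 covers 6 new zones (Z10, Z5, Z2, Z12, Z14, Z1).
Pick 2: P6 covers 3 new zones (Z13, Z8, Z7).
Pick 3: P1 covers 2 new zones (Z11, Z4).
Greedy uses 3 sensor positions.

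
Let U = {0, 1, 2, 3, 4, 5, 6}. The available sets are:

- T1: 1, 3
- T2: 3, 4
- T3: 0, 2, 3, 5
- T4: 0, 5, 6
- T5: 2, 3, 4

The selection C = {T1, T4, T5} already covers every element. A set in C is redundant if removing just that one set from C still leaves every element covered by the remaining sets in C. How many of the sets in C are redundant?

0

Drop T1: 1 uncovered — not redundant.
Drop T4: 0, 5, 6 uncovered — not redundant.
Drop T5: 2, 4 uncovered — not redundant.
None of the sets in C is redundant.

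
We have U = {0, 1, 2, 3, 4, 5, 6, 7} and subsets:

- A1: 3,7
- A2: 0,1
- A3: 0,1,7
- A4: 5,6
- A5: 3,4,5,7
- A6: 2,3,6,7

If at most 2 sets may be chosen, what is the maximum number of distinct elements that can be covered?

6

Choosing A2, A5 covers {0, 1, 3, 4, 5, 7} — 6 elements.
No choice of 2 sets does better; here 2, 6 are left uncovered.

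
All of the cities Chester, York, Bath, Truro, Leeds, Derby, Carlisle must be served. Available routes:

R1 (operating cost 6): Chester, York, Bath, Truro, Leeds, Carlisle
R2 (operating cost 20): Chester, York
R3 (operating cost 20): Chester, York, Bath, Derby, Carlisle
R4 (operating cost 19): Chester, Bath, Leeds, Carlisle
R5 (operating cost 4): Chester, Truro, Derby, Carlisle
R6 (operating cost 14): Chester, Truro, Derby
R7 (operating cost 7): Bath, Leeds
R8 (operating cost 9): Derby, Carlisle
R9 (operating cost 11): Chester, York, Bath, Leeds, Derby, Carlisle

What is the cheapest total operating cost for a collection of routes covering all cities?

R1, R5 cover every city at operating cost 6 + 4 = 10.
Any cover uses at least 2 routes; among all covering selections none totals below 10.

10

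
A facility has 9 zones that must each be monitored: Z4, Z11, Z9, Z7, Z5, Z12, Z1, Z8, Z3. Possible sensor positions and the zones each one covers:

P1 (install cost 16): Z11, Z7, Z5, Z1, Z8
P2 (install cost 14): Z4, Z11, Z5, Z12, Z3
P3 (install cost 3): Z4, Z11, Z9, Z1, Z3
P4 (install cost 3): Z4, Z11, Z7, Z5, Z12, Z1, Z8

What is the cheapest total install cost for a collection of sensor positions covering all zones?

6

P3, P4 cover every zone at install cost 3 + 3 = 6.
Any cover uses at least 2 sensor positions; among all covering selections none totals below 6.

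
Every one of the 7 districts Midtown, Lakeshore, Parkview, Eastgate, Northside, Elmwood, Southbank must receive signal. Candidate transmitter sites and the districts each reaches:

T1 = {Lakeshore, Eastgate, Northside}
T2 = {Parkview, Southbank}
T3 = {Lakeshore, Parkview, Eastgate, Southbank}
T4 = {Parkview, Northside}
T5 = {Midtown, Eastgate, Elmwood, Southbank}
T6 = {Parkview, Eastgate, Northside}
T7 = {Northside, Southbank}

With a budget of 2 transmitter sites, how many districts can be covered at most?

6

Choosing T1, T5 covers {Midtown, Lakeshore, Eastgate, Northside, Elmwood, Southbank} — 6 districts.
No choice of 2 transmitter sites does better; here Parkview is left uncovered.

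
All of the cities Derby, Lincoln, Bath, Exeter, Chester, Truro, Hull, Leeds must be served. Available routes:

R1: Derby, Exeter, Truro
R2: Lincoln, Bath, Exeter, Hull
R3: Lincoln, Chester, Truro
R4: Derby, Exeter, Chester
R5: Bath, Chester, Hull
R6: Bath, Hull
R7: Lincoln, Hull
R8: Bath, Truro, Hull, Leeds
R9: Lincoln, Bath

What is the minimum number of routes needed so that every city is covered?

R1, R3, R8 together cover {Derby, Lincoln, Bath, Exeter, Chester, Truro, Hull, Leeds} — every city.
No 2 of the 9 routes cover everything (all 36 pairs fall short), so 3 is minimum.
Greedy (largest uncovered first) would take R2, R1, R3, R8 — 4 routes — but 3 suffice.

3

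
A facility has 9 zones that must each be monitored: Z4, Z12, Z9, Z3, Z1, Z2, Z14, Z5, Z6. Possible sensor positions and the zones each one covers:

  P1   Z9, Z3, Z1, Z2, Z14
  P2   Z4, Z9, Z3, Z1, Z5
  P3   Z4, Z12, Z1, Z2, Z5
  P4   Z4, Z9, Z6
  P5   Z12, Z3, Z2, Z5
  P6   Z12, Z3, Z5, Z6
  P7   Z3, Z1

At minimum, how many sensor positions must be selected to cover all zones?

3

P1, P2, P6 together cover {Z4, Z12, Z9, Z3, Z1, Z2, Z14, Z5, Z6} — every zone.
No 2 of the 7 sensor positions cover everything (all 21 pairs fall short), so 3 is minimum.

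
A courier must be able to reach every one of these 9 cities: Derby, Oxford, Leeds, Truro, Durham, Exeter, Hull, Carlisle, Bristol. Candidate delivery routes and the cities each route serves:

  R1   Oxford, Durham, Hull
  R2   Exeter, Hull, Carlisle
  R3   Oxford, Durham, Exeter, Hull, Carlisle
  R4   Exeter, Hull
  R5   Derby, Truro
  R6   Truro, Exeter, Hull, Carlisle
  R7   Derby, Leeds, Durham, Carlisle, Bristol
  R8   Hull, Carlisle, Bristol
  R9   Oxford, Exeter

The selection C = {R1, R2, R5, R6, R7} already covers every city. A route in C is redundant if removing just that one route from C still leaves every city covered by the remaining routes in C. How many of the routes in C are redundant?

Drop R1: Oxford uncovered — not redundant.
Drop R2: the rest still cover every city — redundant.
Drop R5: the rest still cover every city — redundant.
Drop R6: the rest still cover every city — redundant.
Drop R7: Leeds, Bristol uncovered — not redundant.
3 redundant: R2, R5, R6.

3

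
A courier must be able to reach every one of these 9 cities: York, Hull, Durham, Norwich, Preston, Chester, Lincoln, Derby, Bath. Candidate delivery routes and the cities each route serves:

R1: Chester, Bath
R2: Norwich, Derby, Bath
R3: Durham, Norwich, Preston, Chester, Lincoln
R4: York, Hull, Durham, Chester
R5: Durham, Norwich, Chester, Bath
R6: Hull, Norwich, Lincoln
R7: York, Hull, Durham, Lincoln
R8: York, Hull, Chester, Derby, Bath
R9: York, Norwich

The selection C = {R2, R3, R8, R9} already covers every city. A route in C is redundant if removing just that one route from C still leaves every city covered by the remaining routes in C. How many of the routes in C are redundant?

2

Drop R2: the rest still cover every city — redundant.
Drop R3: Durham, Preston, Lincoln uncovered — not redundant.
Drop R8: Hull uncovered — not redundant.
Drop R9: the rest still cover every city — redundant.
2 redundant: R2, R9.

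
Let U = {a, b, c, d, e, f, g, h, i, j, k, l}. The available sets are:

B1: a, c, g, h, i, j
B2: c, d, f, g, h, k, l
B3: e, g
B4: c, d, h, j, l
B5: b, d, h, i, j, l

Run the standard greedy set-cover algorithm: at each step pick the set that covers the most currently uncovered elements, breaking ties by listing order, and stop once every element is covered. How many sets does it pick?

4

Pick 1: B2 covers 7 new elements (c, d, f, g, h, k, l).
Pick 2: B1 covers 3 new elements (a, i, j).
Pick 3: B3 covers 1 new elements (e).
Pick 4: B5 covers 1 new elements (b).
Greedy uses 4 sets.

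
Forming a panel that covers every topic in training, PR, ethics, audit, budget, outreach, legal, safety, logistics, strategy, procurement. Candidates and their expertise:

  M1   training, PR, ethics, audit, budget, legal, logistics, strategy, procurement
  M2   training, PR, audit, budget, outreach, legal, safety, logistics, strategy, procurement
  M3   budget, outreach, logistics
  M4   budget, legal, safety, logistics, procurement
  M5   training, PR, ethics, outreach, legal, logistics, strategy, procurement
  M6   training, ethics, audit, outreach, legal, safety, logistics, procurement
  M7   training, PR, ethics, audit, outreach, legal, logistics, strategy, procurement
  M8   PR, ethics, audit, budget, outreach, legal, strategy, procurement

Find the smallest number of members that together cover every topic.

2

M1, M2 together cover {training, PR, ethics, audit, budget, outreach, legal, safety, logistics, strategy, procurement} — every topic.
No single member contains all 11 topics, so 2 is optimal.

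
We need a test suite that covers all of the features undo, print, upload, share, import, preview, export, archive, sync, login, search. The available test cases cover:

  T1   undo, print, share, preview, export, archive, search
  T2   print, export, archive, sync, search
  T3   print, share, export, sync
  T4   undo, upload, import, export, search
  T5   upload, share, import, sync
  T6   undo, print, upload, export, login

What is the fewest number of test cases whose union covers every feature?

T1, T5, T6 together cover {undo, print, upload, share, import, preview, export, archive, sync, login, search} — every feature.
No 2 of the 6 test cases cover everything (all 15 pairs fall short), so 3 is minimum.

3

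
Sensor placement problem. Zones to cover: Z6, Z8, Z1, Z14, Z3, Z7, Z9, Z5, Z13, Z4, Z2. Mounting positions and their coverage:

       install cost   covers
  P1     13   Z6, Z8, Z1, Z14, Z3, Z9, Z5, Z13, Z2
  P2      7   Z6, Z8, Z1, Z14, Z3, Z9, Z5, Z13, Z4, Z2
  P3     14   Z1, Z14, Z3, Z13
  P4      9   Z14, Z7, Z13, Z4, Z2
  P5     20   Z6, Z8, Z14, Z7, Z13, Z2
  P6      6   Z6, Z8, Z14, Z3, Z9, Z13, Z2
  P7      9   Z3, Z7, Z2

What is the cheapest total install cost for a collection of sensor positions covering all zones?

P2, P4 cover every zone at install cost 7 + 9 = 16.
Any cover uses at least 2 sensor positions; among all covering selections none totals below 16.

16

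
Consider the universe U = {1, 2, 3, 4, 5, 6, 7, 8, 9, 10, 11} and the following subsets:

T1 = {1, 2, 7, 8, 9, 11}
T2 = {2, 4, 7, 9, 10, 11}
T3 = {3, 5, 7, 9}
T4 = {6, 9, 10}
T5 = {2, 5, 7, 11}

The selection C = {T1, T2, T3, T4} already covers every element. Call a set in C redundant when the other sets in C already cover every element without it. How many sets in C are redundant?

Drop T1: 1, 8 uncovered — not redundant.
Drop T2: 4 uncovered — not redundant.
Drop T3: 3, 5 uncovered — not redundant.
Drop T4: 6 uncovered — not redundant.
None of the sets in C is redundant.

0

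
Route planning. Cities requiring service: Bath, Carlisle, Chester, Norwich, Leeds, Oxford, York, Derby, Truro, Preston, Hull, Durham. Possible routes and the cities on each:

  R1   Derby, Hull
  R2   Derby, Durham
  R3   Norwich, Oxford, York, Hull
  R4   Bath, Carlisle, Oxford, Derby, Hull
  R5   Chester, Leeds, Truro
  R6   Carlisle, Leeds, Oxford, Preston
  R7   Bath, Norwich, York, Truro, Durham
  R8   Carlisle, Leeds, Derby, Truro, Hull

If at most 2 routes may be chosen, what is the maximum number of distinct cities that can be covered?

9

Choosing R4, R7 covers {Bath, Carlisle, Norwich, Oxford, York, Derby, Truro, Hull, Durham} — 9 cities.
No choice of 2 routes does better; here Chester, Leeds, Preston are left uncovered.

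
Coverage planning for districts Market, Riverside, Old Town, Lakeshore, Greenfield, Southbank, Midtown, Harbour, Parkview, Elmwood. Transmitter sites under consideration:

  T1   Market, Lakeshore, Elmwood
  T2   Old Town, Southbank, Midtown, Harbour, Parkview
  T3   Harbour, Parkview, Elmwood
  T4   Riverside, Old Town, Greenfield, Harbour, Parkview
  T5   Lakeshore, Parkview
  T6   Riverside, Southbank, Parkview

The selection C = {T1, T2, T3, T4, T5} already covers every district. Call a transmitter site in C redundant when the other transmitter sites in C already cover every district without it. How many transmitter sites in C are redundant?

Drop T1: Market uncovered — not redundant.
Drop T2: Southbank, Midtown uncovered — not redundant.
Drop T3: the rest still cover every district — redundant.
Drop T4: Riverside, Greenfield uncovered — not redundant.
Drop T5: the rest still cover every district — redundant.
2 redundant: T3, T5.

2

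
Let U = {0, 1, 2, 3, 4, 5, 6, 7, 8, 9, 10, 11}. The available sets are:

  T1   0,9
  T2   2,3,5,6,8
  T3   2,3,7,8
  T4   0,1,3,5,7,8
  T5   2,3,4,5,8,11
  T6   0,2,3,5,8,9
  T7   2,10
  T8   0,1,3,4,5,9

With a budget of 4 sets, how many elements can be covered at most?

Choosing T1, T2, T4, T5 covers {0, 1, 2, 3, 4, 5, 6, 7, 8, 9, 11} — 11 elements.
No choice of 4 sets does better; here 10 is left uncovered.

11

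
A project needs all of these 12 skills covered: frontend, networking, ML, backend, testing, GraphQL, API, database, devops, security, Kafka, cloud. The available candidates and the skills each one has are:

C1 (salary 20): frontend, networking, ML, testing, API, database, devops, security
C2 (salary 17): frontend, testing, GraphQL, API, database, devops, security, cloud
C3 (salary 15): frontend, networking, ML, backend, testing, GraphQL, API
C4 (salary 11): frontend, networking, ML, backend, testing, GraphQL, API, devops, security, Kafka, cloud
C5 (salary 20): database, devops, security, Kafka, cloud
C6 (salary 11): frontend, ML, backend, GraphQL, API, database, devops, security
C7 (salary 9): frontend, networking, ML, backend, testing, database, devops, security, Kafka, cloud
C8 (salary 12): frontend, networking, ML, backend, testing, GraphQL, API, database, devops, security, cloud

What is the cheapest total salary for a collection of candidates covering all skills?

20

C4, C7 cover every skill at salary 11 + 9 = 20.
Any cover uses at least 2 candidates; among all covering selections none totals below 20.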